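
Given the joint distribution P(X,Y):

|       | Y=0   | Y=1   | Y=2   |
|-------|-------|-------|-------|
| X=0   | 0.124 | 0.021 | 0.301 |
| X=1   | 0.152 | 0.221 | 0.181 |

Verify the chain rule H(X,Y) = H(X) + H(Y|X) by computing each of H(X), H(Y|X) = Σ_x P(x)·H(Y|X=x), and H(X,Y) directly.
H(X) = 0.9916 bits, H(Y|X) = 1.3611 bits, H(X,Y) = 2.3526 bits

Marginal of X (row sums):
  P(X=0) = 0.124 + 0.021 + 0.301 = 0.446
  P(X=1) = 0.152 + 0.221 + 0.181 = 0.554
H(X) = -[0.446·log₂(0.446) + 0.554·log₂(0.554)]
  = 0.519538 + 0.472031 = 0.9916 bits

H(Y|X) = Σ_x P(x)·H(Y|X=x):
  X=0: P(X=0) = 0.446, P(Y|X=0) = (62/223, 21/446, 301/446) → H(Y|X=0) = 1.103863
  X=1: P(X=1) = 0.554, P(Y|X=1) = (76/277, 221/554, 181/554) → H(Y|X=1) = 1.568104
H(Y|X) = 0.446·1.103863 + 0.554·1.568104 = 1.3611 bits

H(X,Y) = -Σ_{x,y} P(x,y) log₂ P(x,y). Per-cell terms -P(x,y)·log₂P(x,y):
  X=0: 0.373437, 0.117043, 0.521382
  X=1: 0.413114, 0.481312, 0.446335
Sum of the 6 terms: H(X,Y) = 2.3526 bits

Chain rule check:
  H(X) + H(Y|X) = 0.9916 + 1.3611 = 2.3527 bits
  H(X,Y) = 2.3526 bits
✓ Chain rule verified (Δ = 0.0001 is 4-dp rounding noise: each of the three values was rounded independently).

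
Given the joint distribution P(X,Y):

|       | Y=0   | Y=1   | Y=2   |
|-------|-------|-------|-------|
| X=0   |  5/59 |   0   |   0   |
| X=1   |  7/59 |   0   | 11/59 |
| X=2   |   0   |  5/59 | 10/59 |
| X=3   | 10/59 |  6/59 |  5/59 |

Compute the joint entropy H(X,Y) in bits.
2.9253 bits

H(X,Y) = -Σ_{x,y} P(x,y) log₂ P(x,y). Per-cell terms -P(x,y)·log₂P(x,y):
  X=0: 0.30176, 0.00000, 0.00000
  X=1: 0.36486, 0.00000, 0.45179
  X=2: 0.00000, 0.30176, 0.43402
  X=3: 0.43402, 0.33536, 0.30176
  (cells with P = 0 contribute 0)
Sum of the 12 terms: H(X,Y) = 2.9253 bits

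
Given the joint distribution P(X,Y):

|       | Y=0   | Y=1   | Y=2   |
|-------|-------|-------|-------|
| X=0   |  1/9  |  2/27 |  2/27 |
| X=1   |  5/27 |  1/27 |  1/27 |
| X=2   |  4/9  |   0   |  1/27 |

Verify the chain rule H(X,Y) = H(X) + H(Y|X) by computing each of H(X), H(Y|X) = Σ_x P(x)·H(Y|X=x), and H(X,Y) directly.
H(X) = 1.5175 bits, H(Y|X) = 0.8898 bits, H(X,Y) = 2.4073 bits

Marginal of X (row sums):
  P(X=0) = 1/9 + 2/27 + 2/27 = 7/27
  P(X=1) = 5/27 + 1/27 + 1/27 = 7/27
  P(X=2) = 4/9 + 0 + 1/27 = 13/27
H(X) = -[(7/27)·log₂(7/27) + (7/27)·log₂(7/27) + (13/27)·log₂(13/27)]
  = 0.50492 + 0.50492 + 0.50770 = 1.5175 bits

H(Y|X) = Σ_x P(x)·H(Y|X=x):
  X=0: P(X=0) = 7/27, P(Y|X=0) = (3/7, 2/7, 2/7) → H(Y|X=0) = 1.55666
  X=1: P(X=1) = 7/27, P(Y|X=1) = (5/7, 1/7, 1/7) → H(Y|X=1) = 1.14883
  X=2: P(X=2) = 13/27, P(Y|X=2) = (12/13, 0, 1/13) → H(Y|X=2) = 0.39124
H(Y|X) = (7/27)·1.55666 + (7/27)·1.14883 + (13/27)·0.39124 = 0.8898 bits

H(X,Y) = -Σ_{x,y} P(x,y) log₂ P(x,y). Per-cell terms -P(x,y)·log₂P(x,y):
  X=0: 0.35221, 0.27814, 0.27814
  X=1: 0.45055, 0.17611, 0.17611
  X=2: 0.51997, 0.00000, 0.17611
  (cells with P = 0 contribute 0)
Sum of the 9 terms: H(X,Y) = 2.4073 bits

Chain rule check:
  H(X) + H(Y|X) = 1.5175 + 0.8898 = 2.4073 bits
  H(X,Y) = 2.4073 bits
✓ Chain rule verified.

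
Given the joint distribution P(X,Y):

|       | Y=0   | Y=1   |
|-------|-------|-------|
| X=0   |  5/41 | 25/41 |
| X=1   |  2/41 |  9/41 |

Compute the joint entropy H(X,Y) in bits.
1.4982 bits

H(X,Y) = -Σ_{x,y} P(x,y) log₂ P(x,y). Per-cell terms -P(x,y)·log₂P(x,y):
  X=0: 0.3702, 0.4352
  X=1: 0.2126, 0.4802
Sum of the 4 terms: H(X,Y) = 1.4982 bits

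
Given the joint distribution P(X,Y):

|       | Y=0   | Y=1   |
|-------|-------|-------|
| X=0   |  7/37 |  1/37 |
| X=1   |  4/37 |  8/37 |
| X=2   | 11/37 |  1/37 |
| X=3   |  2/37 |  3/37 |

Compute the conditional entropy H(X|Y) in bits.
1.6672 bits

H(X|Y) = H(X,Y) - H(Y)

H(X,Y) = -Σ_{x,y} P(x,y) log₂ P(x,y). Per-cell terms -P(x,y)·log₂P(x,y):
  X=0: 0.4544511, 0.1407960
  X=1: 0.3469679, 0.4777196
  X=2: 0.5202767, 0.1407960
  X=3: 0.2275380, 0.2938776
Sum of the 8 terms: H(X,Y) = 2.602423 bits

Marginal of Y (column sums):
  P(Y=0) = 7/37 + 4/37 + 11/37 + 2/37 = 24/37
  P(Y=1) = 1/37 + 8/37 + 1/37 + 3/37 = 13/37
H(Y) = -[(24/37)·log₂(24/37) + (13/37)·log₂(13/37)]
  = 0.4050752 + 0.5301940 = 0.935269 bits

H(X|Y) = H(X,Y) - H(Y) = 2.602423 - 0.935269 = 1.6672 bits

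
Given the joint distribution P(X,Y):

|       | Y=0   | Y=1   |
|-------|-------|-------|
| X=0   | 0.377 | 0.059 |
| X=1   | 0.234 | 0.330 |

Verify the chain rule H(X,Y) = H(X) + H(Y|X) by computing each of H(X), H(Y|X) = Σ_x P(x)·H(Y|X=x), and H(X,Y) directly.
H(X) = 0.9881 bits, H(Y|X) = 0.8015 bits, H(X,Y) = 1.7896 bits

Marginal of X (row sums):
  P(X=0) = 0.377 + 0.059 = 0.436
  P(X=1) = 0.234 + 0.330 = 0.564
H(X) = -[0.436·log₂(0.436) + 0.564·log₂(0.564)]
  = 0.522154 + 0.465995 = 0.9881 bits

H(Y|X) = Σ_x P(x)·H(Y|X=x):
  X=0: P(X=0) = 0.436, P(Y|X=0) = (377/436, 59/436) → H(Y|X=0) = 0.571853
  X=1: P(X=1) = 0.564, P(Y|X=1) = (39/94, 55/94) → H(Y|X=1) = 0.978999
H(Y|X) = 0.436·0.571853 + 0.564·0.978999 = 0.8015 bits

H(X,Y) = -Σ_{x,y} P(x,y) log₂ P(x,y). Per-cell terms -P(x,y)·log₂P(x,y):
  X=0: 0.530576, 0.240905
  X=1: 0.490328, 0.527822
Sum of the 4 terms: H(X,Y) = 1.7896 bits

Chain rule check:
  H(X) + H(Y|X) = 0.9881 + 0.8015 = 1.7896 bits
  H(X,Y) = 1.7896 bits
✓ Chain rule verified.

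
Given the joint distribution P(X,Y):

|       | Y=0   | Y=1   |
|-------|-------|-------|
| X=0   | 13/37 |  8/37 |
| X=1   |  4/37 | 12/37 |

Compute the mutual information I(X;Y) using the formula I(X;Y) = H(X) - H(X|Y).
0.1003 bits

I(X;Y) = H(X) - H(X|Y)

Marginal of X (row sums):
  P(X=0) = 13/37 + 8/37 = 21/37
  P(X=1) = 4/37 + 12/37 = 16/37
H(X) = -[(21/37)·log₂(21/37) + (16/37)·log₂(16/37)]
  = 0.46378 + 0.52301 = 0.98679 bits

Marginal of Y (column sums):
  P(Y=0) = 13/37 + 4/37 = 17/37
  P(Y=1) = 8/37 + 12/37 = 20/37
H(X|Y) = Σ_y P(y)·H(X|Y=y):
  Y=0: P(Y=0) = 17/37, P(X|Y=0) = (13/17, 4/17) → H(X|Y=0) = 0.78713
  Y=1: P(Y=1) = 20/37, P(X|Y=1) = (2/5, 3/5) → H(X|Y=1) = 0.97095
H(X|Y) = (17/37)·0.78713 + (20/37)·0.97095 = 0.88649 bits

I(X;Y) = H(X) - H(X|Y) = 0.98679 - 0.88649 = 0.1003 bits

Cross-check via I(X;Y) = H(X) + H(Y) - H(X,Y): computing H(Y) from the column sums and H(X,Y) from the 4 cells in the same way gives H(Y) = 0.99525 bits and H(X,Y) = 1.88174 bits, so
I(X;Y) = 0.98679 + 0.99525 - 1.88174 = 0.1003 bits ✓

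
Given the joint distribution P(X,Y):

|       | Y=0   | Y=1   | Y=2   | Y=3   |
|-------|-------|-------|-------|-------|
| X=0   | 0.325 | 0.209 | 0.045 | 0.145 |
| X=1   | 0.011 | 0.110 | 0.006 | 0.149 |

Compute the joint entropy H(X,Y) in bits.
2.4797 bits

H(X,Y) = -Σ_{x,y} P(x,y) log₂ P(x,y). Per-cell terms -P(x,y)·log₂P(x,y):
  X=0: 0.5270, 0.4720, 0.2013, 0.4040
  X=1: 0.0716, 0.3503, 0.0443, 0.4092
Sum of the 8 terms: H(X,Y) = 2.4797 bits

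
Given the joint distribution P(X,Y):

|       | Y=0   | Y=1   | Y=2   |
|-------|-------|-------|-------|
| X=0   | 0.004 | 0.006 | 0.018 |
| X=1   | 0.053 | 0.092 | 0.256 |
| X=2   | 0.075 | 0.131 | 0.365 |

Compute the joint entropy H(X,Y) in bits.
2.4201 bits

H(X,Y) = -Σ_{x,y} P(x,y) log₂ P(x,y). Per-cell terms -P(x,y)·log₂P(x,y):
  X=0: 0.0319, 0.0443, 0.1043
  X=1: 0.2246, 0.3167, 0.5032
  X=2: 0.2803, 0.3841, 0.5307
Sum of the 9 terms: H(X,Y) = 2.4201 bits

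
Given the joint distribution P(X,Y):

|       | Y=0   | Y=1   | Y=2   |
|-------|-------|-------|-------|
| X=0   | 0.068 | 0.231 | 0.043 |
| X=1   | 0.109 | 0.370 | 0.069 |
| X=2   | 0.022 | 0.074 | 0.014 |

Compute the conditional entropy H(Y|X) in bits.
1.2228 bits

H(Y|X) = H(X,Y) - H(X)

H(X,Y) = -Σ_{x,y} P(x,y) log₂ P(x,y). Per-cell terms -P(x,y)·log₂P(x,y):
  X=0: 0.26373, 0.48834, 0.19520
  X=1: 0.34854, 0.53073, 0.26615
  X=2: 0.12114, 0.27797, 0.08622
Sum of the 9 terms: H(X,Y) = 2.5780 bits

Marginal of X (row sums):
  P(X=0) = 0.068 + 0.231 + 0.043 = 0.342
  P(X=1) = 0.109 + 0.370 + 0.069 = 0.548
  P(X=2) = 0.022 + 0.074 + 0.014 = 0.110
H(X) = -[0.342·log₂(0.342) + 0.548·log₂(0.548) + 0.110·log₂(0.110)]
  = 0.52939 + 0.47553 + 0.35029 = 1.3552 bits

H(Y|X) = H(X,Y) - H(X) = 2.5780 - 1.3552 = 1.2228 bits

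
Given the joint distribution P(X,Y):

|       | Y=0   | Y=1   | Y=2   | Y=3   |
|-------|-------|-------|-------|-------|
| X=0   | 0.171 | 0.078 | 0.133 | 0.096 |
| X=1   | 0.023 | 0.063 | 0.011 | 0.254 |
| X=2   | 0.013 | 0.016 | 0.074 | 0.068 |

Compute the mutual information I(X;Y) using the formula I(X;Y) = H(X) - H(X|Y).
0.2665 bits

I(X;Y) = H(X) - H(X|Y)

Marginal of X (row sums):
  P(X=0) = 0.171 + 0.078 + 0.133 + 0.096 = 0.478
  P(X=1) = 0.023 + 0.063 + 0.011 + 0.254 = 0.351
  P(X=2) = 0.013 + 0.016 + 0.074 + 0.068 = 0.171
H(X) = -[0.478·log₂(0.478) + 0.351·log₂(0.351) + 0.171·log₂(0.171)]
  = 0.5090 + 0.5302 + 0.4357 = 1.4749 bits

Marginal of Y (column sums):
  P(Y=0) = 0.171 + 0.023 + 0.013 = 0.207
  P(Y=1) = 0.078 + 0.063 + 0.016 = 0.157
  P(Y=2) = 0.133 + 0.011 + 0.074 = 0.218
  P(Y=3) = 0.096 + 0.254 + 0.068 = 0.418
H(X|Y) = Σ_y P(y)·H(X|Y=y):
  Y=0: P(Y=0) = 0.207, P(X|Y=0) = (19/23, 1/9, 13/207) → H(X|Y=0) = 0.8307
  Y=1: P(Y=1) = 0.157, P(X|Y=1) = (78/157, 63/157, 16/157) → H(X|Y=1) = 1.3658
  Y=2: P(Y=2) = 0.218, P(X|Y=2) = (133/218, 11/218, 37/109) → H(X|Y=2) = 1.1815
  Y=3: P(Y=3) = 0.418, P(X|Y=3) = (48/209, 127/209, 34/209) → H(X|Y=3) = 1.3504
H(X|Y) = 0.207·0.8307 + 0.157·1.3658 + 0.218·1.1815 + 0.418·1.3504 = 1.2084 bits

I(X;Y) = H(X) - H(X|Y) = 1.4749 - 1.2084 = 0.2665 bits

Cross-check via I(X;Y) = H(X) + H(Y) - H(X,Y): computing H(Y) from the column sums and H(X,Y) from the 12 cells in the same way gives H(Y) = 1.8948 bits and H(X,Y) = 3.1032 bits, so
I(X;Y) = 1.4749 + 1.8948 - 3.1032 = 0.2665 bits ✓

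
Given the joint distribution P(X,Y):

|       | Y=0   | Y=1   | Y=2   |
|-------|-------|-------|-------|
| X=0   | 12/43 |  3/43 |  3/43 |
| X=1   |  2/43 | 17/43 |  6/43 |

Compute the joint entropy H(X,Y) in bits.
2.1815 bits

H(X,Y) = -Σ_{x,y} P(x,y) log₂ P(x,y). Per-cell terms -P(x,y)·log₂P(x,y):
  X=0: 0.51385, 0.26800, 0.26800
  X=1: 0.20587, 0.52929, 0.39646
Sum of the 6 terms: H(X,Y) = 2.1815 bits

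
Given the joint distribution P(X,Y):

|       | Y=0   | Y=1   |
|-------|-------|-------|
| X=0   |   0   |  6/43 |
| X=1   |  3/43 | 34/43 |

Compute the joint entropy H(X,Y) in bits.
0.9323 bits

H(X,Y) = -Σ_{x,y} P(x,y) log₂ P(x,y). Per-cell terms -P(x,y)·log₂P(x,y):
  X=0: 0.000000, 0.396461
  X=1: 0.267998, 0.267890
  (cells with P = 0 contribute 0)
Sum of the 4 terms: H(X,Y) = 0.9323 bits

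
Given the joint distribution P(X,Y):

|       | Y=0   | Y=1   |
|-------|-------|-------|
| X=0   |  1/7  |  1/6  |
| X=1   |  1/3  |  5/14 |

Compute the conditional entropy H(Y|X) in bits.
0.9981 bits

H(Y|X) = H(X,Y) - H(X)

H(X,Y) = -Σ_{x,y} P(x,y) log₂ P(x,y). Per-cell terms -P(x,y)·log₂P(x,y):
  X=0: 0.4011, 0.4308
  X=1: 0.5283, 0.5305
Sum of the 4 terms: H(X,Y) = 1.8907 bits

Marginal of X (row sums):
  P(X=0) = 1/7 + 1/6 = 13/42
  P(X=1) = 1/3 + 5/14 = 29/42
H(X) = -[(13/42)·log₂(13/42) + (29/42)·log₂(29/42)]
  = 0.5237 + 0.3689 = 0.8926 bits

H(Y|X) = H(X,Y) - H(X) = 1.8907 - 0.8926 = 0.9981 bits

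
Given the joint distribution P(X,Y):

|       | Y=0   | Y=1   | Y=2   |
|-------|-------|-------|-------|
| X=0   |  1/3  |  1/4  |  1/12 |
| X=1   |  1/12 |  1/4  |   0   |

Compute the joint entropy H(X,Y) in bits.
2.1258 bits

H(X,Y) = -Σ_{x,y} P(x,y) log₂ P(x,y). Per-cell terms -P(x,y)·log₂P(x,y):
  X=0: 0.52832, 0.50000, 0.29875
  X=1: 0.29875, 0.50000, 0.00000
  (cells with P = 0 contribute 0)
Sum of the 6 terms: H(X,Y) = 2.1258 bits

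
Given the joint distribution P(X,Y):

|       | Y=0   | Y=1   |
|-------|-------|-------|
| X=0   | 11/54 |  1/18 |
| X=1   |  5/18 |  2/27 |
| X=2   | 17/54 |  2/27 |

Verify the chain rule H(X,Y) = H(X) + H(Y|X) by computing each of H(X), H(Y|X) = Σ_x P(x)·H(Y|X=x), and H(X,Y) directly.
H(X) = 1.5650 bits, H(Y|X) = 0.7288 bits, H(X,Y) = 2.2938 bits

Marginal of X (row sums):
  P(X=0) = 11/54 + 1/18 = 7/27
  P(X=1) = 5/18 + 2/27 = 19/54
  P(X=2) = 17/54 + 2/27 = 7/18
H(X) = -[(7/27)·log₂(7/27) + (19/54)·log₂(19/54) + (7/18)·log₂(7/18)]
  = 0.50492 + 0.53023 + 0.52989 = 1.5650 bits

H(Y|X) = Σ_x P(x)·H(Y|X=x):
  X=0: P(X=0) = 7/27, P(Y|X=0) = (11/14, 3/14) → H(Y|X=0) = 0.74960
  X=1: P(X=1) = 19/54, P(Y|X=1) = (15/19, 4/19) → H(Y|X=1) = 0.74249
  X=2: P(X=2) = 7/18, P(Y|X=2) = (17/21, 4/21) → H(Y|X=2) = 0.70247
H(Y|X) = (7/27)·0.74960 + (19/54)·0.74249 + (7/18)·0.70247 = 0.7288 bits

H(X,Y) = -Σ_{x,y} P(x,y) log₂ P(x,y). Per-cell terms -P(x,y)·log₂P(x,y):
  X=0: 0.46759, 0.23166
  X=1: 0.51333, 0.27814
  X=2: 0.52493, 0.27814
Sum of the 6 terms: H(X,Y) = 2.2938 bits

Chain rule check:
  H(X) + H(Y|X) = 1.5650 + 0.7288 = 2.2938 bits
  H(X,Y) = 2.2938 bits
✓ Chain rule verified.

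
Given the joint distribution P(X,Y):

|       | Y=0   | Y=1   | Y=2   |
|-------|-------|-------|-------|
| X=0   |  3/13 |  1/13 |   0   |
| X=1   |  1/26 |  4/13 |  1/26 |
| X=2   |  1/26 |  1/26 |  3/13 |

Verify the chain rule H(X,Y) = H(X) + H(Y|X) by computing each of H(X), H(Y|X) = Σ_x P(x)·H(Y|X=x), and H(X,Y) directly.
H(X) = 1.5766 bits, H(Y|X) = 0.9308 bits, H(X,Y) = 2.5074 bits

Marginal of X (row sums):
  P(X=0) = 3/13 + 1/13 + 0 = 4/13
  P(X=1) = 1/26 + 4/13 + 1/26 = 5/13
  P(X=2) = 1/26 + 1/26 + 3/13 = 4/13
H(X) = -[(4/13)·log₂(4/13) + (5/13)·log₂(5/13) + (4/13)·log₂(4/13)]
  = 0.5232 + 0.5302 + 0.5232 = 1.5766 bits

H(Y|X) = Σ_x P(x)·H(Y|X=x):
  X=0: P(X=0) = 4/13, P(Y|X=0) = (3/4, 1/4, 0) → H(Y|X=0) = 0.8113
  X=1: P(X=1) = 5/13, P(Y|X=1) = (1/10, 4/5, 1/10) → H(Y|X=1) = 0.9219
  X=2: P(X=2) = 4/13, P(Y|X=2) = (1/8, 1/8, 3/4) → H(Y|X=2) = 1.0613
H(Y|X) = (4/13)·0.8113 + (5/13)·0.9219 + (4/13)·1.0613 = 0.9308 bits

H(X,Y) = -Σ_{x,y} P(x,y) log₂ P(x,y). Per-cell terms -P(x,y)·log₂P(x,y):
  X=0: 0.4882, 0.2846, 0.0000
  X=1: 0.1808, 0.5232, 0.1808
  X=2: 0.1808, 0.1808, 0.4882
  (cells with P = 0 contribute 0)
Sum of the 9 terms: H(X,Y) = 2.5074 bits

Chain rule check:
  H(X) + H(Y|X) = 1.5766 + 0.9308 = 2.5074 bits
  H(X,Y) = 2.5074 bits
✓ Chain rule verified.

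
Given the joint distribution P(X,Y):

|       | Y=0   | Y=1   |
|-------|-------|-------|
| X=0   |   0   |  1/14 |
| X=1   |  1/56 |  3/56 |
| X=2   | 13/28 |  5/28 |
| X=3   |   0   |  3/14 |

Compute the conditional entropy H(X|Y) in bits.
1.0368 bits

H(X|Y) = H(X,Y) - H(Y)

H(X,Y) = -Σ_{x,y} P(x,y) log₂ P(x,y). Per-cell terms -P(x,y)·log₂P(x,y):
  X=0: 0.0000000, 0.2719539
  X=1: 0.1037028, 0.2261996
  X=2: 0.5139249, 0.4438262
  X=3: 0.0000000, 0.4762269
  (cells with P = 0 contribute 0)
Sum of the 8 terms: H(X,Y) = 2.035834 bits

Marginal of Y (column sums):
  P(Y=0) = 0 + 1/56 + 13/28 + 0 = 27/56
  P(Y=1) = 1/14 + 3/56 + 5/28 + 3/14 = 29/56
H(Y) = -[(27/56)·log₂(27/56) + (29/56)·log₂(29/56)]
  = 0.5074396 + 0.4916401 = 0.999080 bits

H(X|Y) = H(X,Y) - H(Y) = 2.035834 - 0.999080 = 1.0368 bits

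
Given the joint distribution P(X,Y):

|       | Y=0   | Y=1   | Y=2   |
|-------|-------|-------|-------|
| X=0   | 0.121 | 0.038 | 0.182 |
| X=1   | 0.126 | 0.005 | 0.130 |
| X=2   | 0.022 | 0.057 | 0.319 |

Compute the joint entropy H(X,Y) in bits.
2.6753 bits

H(X,Y) = -Σ_{x,y} P(x,y) log₂ P(x,y). Per-cell terms -P(x,y)·log₂P(x,y):
  X=0: 0.3687, 0.1793, 0.4474
  X=1: 0.3766, 0.0382, 0.3826
  X=2: 0.1211, 0.2356, 0.5258
Sum of the 9 terms: H(X,Y) = 2.6753 bits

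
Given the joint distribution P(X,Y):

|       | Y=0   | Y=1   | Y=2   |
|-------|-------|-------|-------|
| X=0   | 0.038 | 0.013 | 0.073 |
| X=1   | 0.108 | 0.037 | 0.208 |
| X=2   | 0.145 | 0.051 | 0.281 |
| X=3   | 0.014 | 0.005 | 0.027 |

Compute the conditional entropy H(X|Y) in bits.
1.6175 bits

H(X|Y) = H(X,Y) - H(Y)

H(X,Y) = -Σ_{x,y} P(x,y) log₂ P(x,y). Per-cell terms -P(x,y)·log₂P(x,y):
  X=0: 0.1793, 0.0814, 0.2756
  X=1: 0.3468, 0.1760, 0.4712
  X=2: 0.4040, 0.2190, 0.5146
  X=3: 0.0862, 0.0382, 0.1407
Sum of the 12 terms: H(X,Y) = 2.9330 bits

Marginal of Y (column sums):
  P(Y=0) = 0.038 + 0.108 + 0.145 + 0.014 = 0.305
  P(Y=1) = 0.013 + 0.037 + 0.051 + 0.005 = 0.106
  P(Y=2) = 0.073 + 0.208 + 0.281 + 0.027 = 0.589
H(Y) = -[0.305·log₂(0.305) + 0.106·log₂(0.106) + 0.589·log₂(0.589)]
  = 0.5225 + 0.3432 + 0.4498 = 1.3155 bits

H(X|Y) = H(X,Y) - H(Y) = 2.9330 - 1.3155 = 1.6175 bits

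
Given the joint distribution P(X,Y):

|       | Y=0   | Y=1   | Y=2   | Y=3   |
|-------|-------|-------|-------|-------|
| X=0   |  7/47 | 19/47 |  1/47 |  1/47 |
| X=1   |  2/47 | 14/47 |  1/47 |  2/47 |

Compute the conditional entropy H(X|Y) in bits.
0.9380 bits

H(X|Y) = H(X,Y) - H(Y)

H(X,Y) = -Σ_{x,y} P(x,y) log₂ P(x,y). Per-cell terms -P(x,y)·log₂P(x,y):
  X=0: 0.409163, 0.528225, 0.118183, 0.118183
  X=1: 0.193812, 0.520453, 0.118183, 0.193812
Sum of the 8 terms: H(X,Y) = 2.20001 bits

Marginal of Y (column sums):
  P(Y=0) = 7/47 + 2/47 = 9/47
  P(Y=1) = 19/47 + 14/47 = 33/47
  P(Y=2) = 1/47 + 1/47 = 2/47
  P(Y=3) = 1/47 + 2/47 = 3/47
H(Y) = -[(9/47)·log₂(9/47) + (33/47)·log₂(33/47) + (2/47)·log₂(2/47) + (3/47)·log₂(3/47)]
  = 0.456638 + 0.358222 + 0.193812 + 0.253380 = 1.26205 bits

H(X|Y) = H(X,Y) - H(Y) = 2.20001 - 1.26205 = 0.9380 bits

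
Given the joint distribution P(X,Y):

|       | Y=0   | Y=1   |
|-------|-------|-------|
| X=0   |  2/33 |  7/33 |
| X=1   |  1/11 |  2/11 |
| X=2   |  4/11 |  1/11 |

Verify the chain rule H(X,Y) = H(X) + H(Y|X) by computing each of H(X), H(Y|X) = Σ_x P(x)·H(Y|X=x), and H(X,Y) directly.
H(X) = 1.5395 bits, H(Y|X) = 0.7870 bits, H(X,Y) = 2.3265 bits

Marginal of X (row sums):
  P(X=0) = 2/33 + 7/33 = 3/11
  P(X=1) = 1/11 + 2/11 = 3/11
  P(X=2) = 4/11 + 1/11 = 5/11
H(X) = -[(3/11)·log₂(3/11) + (3/11)·log₂(3/11) + (5/11)·log₂(5/11)]
  = 0.51122 + 0.51122 + 0.51705 = 1.5395 bits

H(Y|X) = Σ_x P(x)·H(Y|X=x):
  X=0: P(X=0) = 3/11, P(Y|X=0) = (2/9, 7/9) → H(Y|X=0) = 0.76420
  X=1: P(X=1) = 3/11, P(Y|X=1) = (1/3, 2/3) → H(Y|X=1) = 0.91830
  X=2: P(X=2) = 5/11, P(Y|X=2) = (4/5, 1/5) → H(Y|X=2) = 0.72193
H(Y|X) = (3/11)·0.76420 + (3/11)·0.91830 + (5/11)·0.72193 = 0.7870 bits

H(X,Y) = -Σ_{x,y} P(x,y) log₂ P(x,y). Per-cell terms -P(x,y)·log₂P(x,y):
  X=0: 0.24511, 0.47452
  X=1: 0.31449, 0.44717
  X=2: 0.53070, 0.31449
Sum of the 6 terms: H(X,Y) = 2.3265 bits

Chain rule check:
  H(X) + H(Y|X) = 1.5395 + 0.7870 = 2.3265 bits
  H(X,Y) = 2.3265 bits
✓ Chain rule verified.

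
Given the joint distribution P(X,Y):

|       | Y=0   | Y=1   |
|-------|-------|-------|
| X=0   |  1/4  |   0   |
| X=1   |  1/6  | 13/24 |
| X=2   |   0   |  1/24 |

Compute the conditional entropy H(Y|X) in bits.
0.5575 bits

H(Y|X) = H(X,Y) - H(X)

H(X,Y) = -Σ_{x,y} P(x,y) log₂ P(x,y). Per-cell terms -P(x,y)·log₂P(x,y):
  X=0: 0.500000, 0.000000
  X=1: 0.430827, 0.479117
  X=2: 0.000000, 0.191040
  (cells with P = 0 contribute 0)
Sum of the 6 terms: H(X,Y) = 1.60098 bits

Marginal of X (row sums):
  P(X=0) = 1/4 + 0 = 1/4
  P(X=1) = 1/6 + 13/24 = 17/24
  P(X=2) = 0 + 1/24 = 1/24
H(X) = -[(1/4)·log₂(1/4) + (17/24)·log₂(17/24) + (1/24)·log₂(1/24)]
  = 0.500000 + 0.352396 + 0.191040 = 1.04344 bits

H(Y|X) = H(X,Y) - H(X) = 1.60098 - 1.04344 = 0.5575 bits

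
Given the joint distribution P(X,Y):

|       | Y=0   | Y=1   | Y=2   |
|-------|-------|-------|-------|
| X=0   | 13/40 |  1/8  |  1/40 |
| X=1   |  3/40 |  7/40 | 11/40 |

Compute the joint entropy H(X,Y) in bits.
2.2675 bits

H(X,Y) = -Σ_{x,y} P(x,y) log₂ P(x,y). Per-cell terms -P(x,y)·log₂P(x,y):
  X=0: 0.52698, 0.37500, 0.13305
  X=1: 0.28027, 0.44005, 0.51219
Sum of the 6 terms: H(X,Y) = 2.2675 bits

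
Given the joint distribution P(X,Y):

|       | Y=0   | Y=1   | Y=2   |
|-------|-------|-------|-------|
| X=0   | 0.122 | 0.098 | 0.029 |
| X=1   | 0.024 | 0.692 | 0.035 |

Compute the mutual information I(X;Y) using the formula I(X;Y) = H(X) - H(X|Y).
0.2247 bits

I(X;Y) = H(X) - H(X|Y)

Marginal of X (row sums):
  P(X=0) = 0.122 + 0.098 + 0.029 = 0.249
  P(X=1) = 0.024 + 0.692 + 0.035 = 0.751
H(X) = -[0.249·log₂(0.249) + 0.751·log₂(0.751)]
  = 0.49944 + 0.31025 = 0.8097 bits

Marginal of Y (column sums):
  P(Y=0) = 0.122 + 0.024 = 0.146
  P(Y=1) = 0.098 + 0.692 = 0.790
  P(Y=2) = 0.029 + 0.035 = 0.064
H(X|Y) = Σ_y P(y)·H(X|Y=y):
  Y=0: P(Y=0) = 0.146, P(X|Y=0) = (61/73, 12/73) → H(X|Y=0) = 0.64469
  Y=1: P(Y=1) = 0.790, P(X|Y=1) = (49/395, 346/395) → H(X|Y=1) = 0.54089
  Y=2: P(Y=2) = 0.064, P(X|Y=2) = (29/64, 35/64) → H(X|Y=2) = 0.99365
H(X|Y) = 0.146·0.64469 + 0.790·0.54089 + 0.064·0.99365 = 0.5850 bits

I(X;Y) = H(X) - H(X|Y) = 0.8097 - 0.5850 = 0.2247 bits

Cross-check via I(X;Y) = H(X) + H(Y) - H(X,Y): computing H(Y) from the column sums and H(X,Y) from the 6 cells in the same way gives H(Y) = 0.9278 bits and H(X,Y) = 1.5128 bits, so
I(X;Y) = 0.8097 + 0.9278 - 1.5128 = 0.2247 bits ✓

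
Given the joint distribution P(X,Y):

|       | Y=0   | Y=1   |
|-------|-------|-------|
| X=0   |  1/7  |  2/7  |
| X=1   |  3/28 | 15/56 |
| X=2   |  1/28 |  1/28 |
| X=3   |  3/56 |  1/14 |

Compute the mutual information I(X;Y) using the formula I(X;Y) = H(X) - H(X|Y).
0.0123 bits

I(X;Y) = H(X) - H(X|Y)

Marginal of X (row sums):
  P(X=0) = 1/7 + 2/7 = 3/7
  P(X=1) = 3/28 + 15/56 = 3/8
  P(X=2) = 1/28 + 1/28 = 1/14
  P(X=3) = 3/56 + 1/14 = 1/8
H(X) = -[(3/7)·log₂(3/7) + (3/8)·log₂(3/8) + (1/14)·log₂(1/14) + (1/8)·log₂(1/8)]
  = 0.523882 + 0.530639 + 0.271954 + 0.375000 = 1.701475 bits

Marginal of Y (column sums):
  P(Y=0) = 1/7 + 3/28 + 1/28 + 3/56 = 19/56
  P(Y=1) = 2/7 + 15/56 + 1/28 + 1/14 = 37/56
H(X|Y) = Σ_y P(y)·H(X|Y=y):
  Y=0: P(Y=0) = 19/56, P(X|Y=0) = (8/19, 6/19, 2/19, 3/19) → H(X|Y=0) = 1.812945
  Y=1: P(Y=1) = 37/56, P(X|Y=1) = (16/37, 15/37, 2/37, 4/37) → H(X|Y=1) = 1.625579
H(X|Y) = (19/56)·1.812945 + (37/56)·1.625579 = 1.689150 bits

I(X;Y) = H(X) - H(X|Y) = 1.701475 - 1.689150 = 0.0123 bits

Cross-check via I(X;Y) = H(X) + H(Y) - H(X,Y): computing H(Y) from the column sums and H(X,Y) from the 8 cells in the same way gives H(Y) = 0.924134 bits and H(X,Y) = 2.613283 bits, so
I(X;Y) = 1.701475 + 0.924134 - 2.613283 = 0.0123 bits ✓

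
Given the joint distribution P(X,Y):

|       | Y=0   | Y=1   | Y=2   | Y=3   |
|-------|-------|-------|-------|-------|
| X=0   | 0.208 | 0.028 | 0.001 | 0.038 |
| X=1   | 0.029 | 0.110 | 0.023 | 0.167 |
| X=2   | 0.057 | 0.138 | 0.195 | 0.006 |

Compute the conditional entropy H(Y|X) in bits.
1.4246 bits

H(Y|X) = H(X,Y) - H(X)

H(X,Y) = -Σ_{x,y} P(x,y) log₂ P(x,y). Per-cell terms -P(x,y)·log₂P(x,y):
  X=0: 0.47119, 0.14444, 0.00997, 0.17928
  X=1: 0.14813, 0.35029, 0.12517, 0.43121
  X=2: 0.23557, 0.39430, 0.45990, 0.04428
Sum of the 12 terms: H(X,Y) = 2.9937 bits

Marginal of X (row sums):
  P(X=0) = 0.208 + 0.028 + 0.001 + 0.038 = 0.275
  P(X=1) = 0.029 + 0.110 + 0.023 + 0.167 = 0.329
  P(X=2) = 0.057 + 0.138 + 0.195 + 0.006 = 0.396
H(X) = -[0.275·log₂(0.275) + 0.329·log₂(0.329) + 0.396·log₂(0.396)]
  = 0.51219 + 0.52766 + 0.52923 = 1.5691 bits

H(Y|X) = H(X,Y) - H(X) = 2.9937 - 1.5691 = 1.4246 bits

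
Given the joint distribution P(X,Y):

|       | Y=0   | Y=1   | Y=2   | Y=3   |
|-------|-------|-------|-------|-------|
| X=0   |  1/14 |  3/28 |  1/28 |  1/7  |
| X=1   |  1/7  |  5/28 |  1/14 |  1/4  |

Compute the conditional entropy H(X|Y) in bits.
0.9394 bits

H(X|Y) = H(X,Y) - H(Y)

H(X,Y) = -Σ_{x,y} P(x,y) log₂ P(x,y). Per-cell terms -P(x,y)·log₂P(x,y):
  X=0: 0.27195, 0.34526, 0.17169, 0.40105
  X=1: 0.40105, 0.44383, 0.27195, 0.50000
Sum of the 8 terms: H(X,Y) = 2.8068 bits

Marginal of Y (column sums):
  P(Y=0) = 1/14 + 1/7 = 3/14
  P(Y=1) = 3/28 + 5/28 = 2/7
  P(Y=2) = 1/28 + 1/14 = 3/28
  P(Y=3) = 1/7 + 1/4 = 11/28
H(Y) = -[(3/14)·log₂(3/14) + (2/7)·log₂(2/7) + (3/28)·log₂(3/28) + (11/28)·log₂(11/28)]
  = 0.47623 + 0.51639 + 0.34526 + 0.52954 = 1.8674 bits

H(X|Y) = H(X,Y) - H(Y) = 2.8068 - 1.8674 = 0.9394 bits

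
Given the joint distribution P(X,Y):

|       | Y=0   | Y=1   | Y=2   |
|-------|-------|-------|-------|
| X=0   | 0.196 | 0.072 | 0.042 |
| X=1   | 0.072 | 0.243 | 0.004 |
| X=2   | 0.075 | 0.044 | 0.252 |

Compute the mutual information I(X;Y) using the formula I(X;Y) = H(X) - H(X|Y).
0.4539 bits

I(X;Y) = H(X) - H(X|Y)

Marginal of X (row sums):
  P(X=0) = 0.196 + 0.072 + 0.042 = 0.310
  P(X=1) = 0.072 + 0.243 + 0.004 = 0.319
  P(X=2) = 0.075 + 0.044 + 0.252 = 0.371
H(X) = -[0.310·log₂(0.310) + 0.319·log₂(0.319) + 0.371·log₂(0.371)]
  = 0.5238 + 0.5258 + 0.5307 = 1.5803 bits

Marginal of Y (column sums):
  P(Y=0) = 0.196 + 0.072 + 0.075 = 0.343
  P(Y=1) = 0.072 + 0.243 + 0.044 = 0.359
  P(Y=2) = 0.042 + 0.004 + 0.252 = 0.298
H(X|Y) = Σ_y P(y)·H(X|Y=y):
  Y=0: P(Y=0) = 0.343, P(X|Y=0) = (4/7, 72/343, 75/343) → H(X|Y=0) = 1.4137
  Y=1: P(Y=1) = 0.359, P(X|Y=1) = (72/359, 243/359, 44/359) → H(X|Y=1) = 1.2171
  Y=2: P(Y=2) = 0.298, P(X|Y=2) = (21/149, 2/149, 126/149) → H(X|Y=2) = 0.6864
H(X|Y) = 0.343·1.4137 + 0.359·1.2171 + 0.298·0.6864 = 1.1264 bits

I(X;Y) = H(X) - H(X|Y) = 1.5803 - 1.1264 = 0.4539 bits

Cross-check via I(X;Y) = H(X) + H(Y) - H(X,Y): computing H(Y) from the column sums and H(X,Y) from the 9 cells in the same way gives H(Y) = 1.5806 bits and H(X,Y) = 2.7070 bits, so
I(X;Y) = 1.5803 + 1.5806 - 2.7070 = 0.4539 bits ✓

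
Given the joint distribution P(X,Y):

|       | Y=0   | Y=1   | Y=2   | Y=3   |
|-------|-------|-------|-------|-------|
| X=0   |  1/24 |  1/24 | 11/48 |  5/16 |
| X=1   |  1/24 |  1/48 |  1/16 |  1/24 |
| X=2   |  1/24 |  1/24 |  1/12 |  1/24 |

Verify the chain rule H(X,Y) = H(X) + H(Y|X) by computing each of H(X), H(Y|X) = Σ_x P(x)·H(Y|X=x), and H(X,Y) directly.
H(X) = 1.3261 bits, H(Y|X) = 1.6878 bits, H(X,Y) = 3.0139 bits

Marginal of X (row sums):
  P(X=0) = 1/24 + 1/24 + 11/48 + 5/16 = 5/8
  P(X=1) = 1/24 + 1/48 + 1/16 + 1/24 = 1/6
  P(X=2) = 1/24 + 1/24 + 1/12 + 1/24 = 5/24
H(X) = -[(5/8)·log₂(5/8) + (1/6)·log₂(1/6) + (5/24)·log₂(5/24)]
  = 0.42379 + 0.43083 + 0.47147 = 1.3261 bits

H(Y|X) = Σ_x P(x)·H(Y|X=x):
  X=0: P(X=0) = 5/8, P(Y|X=0) = (1/15, 1/15, 11/30, 1/2) → H(Y|X=0) = 1.55165
  X=1: P(X=1) = 1/6, P(Y|X=1) = (1/4, 1/8, 3/8, 1/4) → H(Y|X=1) = 1.90564
  X=2: P(X=2) = 5/24, P(Y|X=2) = (1/5, 1/5, 2/5, 1/5) → H(Y|X=2) = 1.92193
H(Y|X) = (5/8)·1.55165 + (1/6)·1.90564 + (5/24)·1.92193 = 1.6878 bits

H(X,Y) = -Σ_{x,y} P(x,y) log₂ P(x,y). Per-cell terms -P(x,y)·log₂P(x,y):
  X=0: 0.19104, 0.19104, 0.48710, 0.52440
  X=1: 0.19104, 0.11635, 0.25000, 0.19104
  X=2: 0.19104, 0.19104, 0.29875, 0.19104
Sum of the 12 terms: H(X,Y) = 3.0139 bits

Chain rule check:
  H(X) + H(Y|X) = 1.3261 + 1.6878 = 3.0139 bits
  H(X,Y) = 3.0139 bits
✓ Chain rule verified.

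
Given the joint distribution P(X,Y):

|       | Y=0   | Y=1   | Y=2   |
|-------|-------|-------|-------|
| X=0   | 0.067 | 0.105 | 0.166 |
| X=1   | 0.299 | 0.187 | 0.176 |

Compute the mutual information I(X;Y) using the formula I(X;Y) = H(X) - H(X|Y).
0.0546 bits

I(X;Y) = H(X) - H(X|Y)

Marginal of X (row sums):
  P(X=0) = 0.067 + 0.105 + 0.166 = 0.338
  P(X=1) = 0.299 + 0.187 + 0.176 = 0.662
H(X) = -[0.338·log₂(0.338) + 0.662·log₂(0.662)]
  = 0.5289 + 0.3940 = 0.9229 bits

Marginal of Y (column sums):
  P(Y=0) = 0.067 + 0.299 = 0.366
  P(Y=1) = 0.105 + 0.187 = 0.292
  P(Y=2) = 0.166 + 0.176 = 0.342
H(X|Y) = Σ_y P(y)·H(X|Y=y):
  Y=0: P(Y=0) = 0.366, P(X|Y=0) = (67/366, 299/366) → H(X|Y=0) = 0.6867
  Y=1: P(Y=1) = 0.292, P(X|Y=1) = (105/292, 187/292) → H(X|Y=1) = 0.9423
  Y=2: P(Y=2) = 0.342, P(X|Y=2) = (83/171, 88/171) → H(X|Y=2) = 0.9994
H(X|Y) = 0.366·0.6867 + 0.292·0.9423 + 0.342·0.9994 = 0.8683 bits

I(X;Y) = H(X) - H(X|Y) = 0.9229 - 0.8683 = 0.0546 bits

Cross-check via I(X;Y) = H(X) + H(Y) - H(X,Y): computing H(Y) from the column sums and H(X,Y) from the 6 cells in the same way gives H(Y) = 1.5787 bits and H(X,Y) = 2.4470 bits, so
I(X;Y) = 0.9229 + 1.5787 - 2.4470 = 0.0546 bits ✓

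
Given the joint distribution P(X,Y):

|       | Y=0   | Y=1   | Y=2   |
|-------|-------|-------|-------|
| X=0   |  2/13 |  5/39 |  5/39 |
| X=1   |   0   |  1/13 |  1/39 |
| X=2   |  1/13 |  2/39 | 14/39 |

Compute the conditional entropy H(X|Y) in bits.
1.1448 bits

H(X|Y) = H(X,Y) - H(Y)

H(X,Y) = -Σ_{x,y} P(x,y) log₂ P(x,y). Per-cell terms -P(x,y)·log₂P(x,y):
  X=0: 0.41545, 0.37993, 0.37993
  X=1: 0.00000, 0.28465, 0.13552
  X=2: 0.28465, 0.21976, 0.53058
  (cells with P = 0 contribute 0)
Sum of the 9 terms: H(X,Y) = 2.6305 bits

Marginal of Y (column sums):
  P(Y=0) = 2/13 + 0 + 1/13 = 3/13
  P(Y=1) = 5/39 + 1/13 + 2/39 = 10/39
  P(Y=2) = 5/39 + 1/39 + 14/39 = 20/39
H(Y) = -[(3/13)·log₂(3/13) + (10/39)·log₂(10/39) + (20/39)·log₂(20/39)]
  = 0.48819 + 0.50345 + 0.49409 = 1.4857 bits

H(X|Y) = H(X,Y) - H(Y) = 2.6305 - 1.4857 = 1.1448 bits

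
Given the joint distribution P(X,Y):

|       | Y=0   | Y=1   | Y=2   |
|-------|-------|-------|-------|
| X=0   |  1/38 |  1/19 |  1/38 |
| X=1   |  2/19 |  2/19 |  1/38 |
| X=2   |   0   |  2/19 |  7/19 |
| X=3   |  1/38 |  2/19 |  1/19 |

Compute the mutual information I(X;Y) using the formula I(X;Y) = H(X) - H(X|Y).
0.3582 bits

I(X;Y) = H(X) - H(X|Y)

Marginal of X (row sums):
  P(X=0) = 1/38 + 1/19 + 1/38 = 2/19
  P(X=1) = 2/19 + 2/19 + 1/38 = 9/38
  P(X=2) = 0 + 2/19 + 7/19 = 9/19
  P(X=3) = 1/38 + 2/19 + 1/19 = 7/38
H(X) = -[(2/19)·log₂(2/19) + (9/38)·log₂(9/38) + (9/19)·log₂(9/19) + (7/38)·log₂(7/38)]
  = 0.3418871 + 0.4921585 + 0.5106328 + 0.4495792 = 1.794258 bits

Marginal of Y (column sums):
  P(Y=0) = 1/38 + 2/19 + 0 + 1/38 = 3/19
  P(Y=1) = 1/19 + 2/19 + 2/19 + 2/19 = 7/19
  P(Y=2) = 1/38 + 1/38 + 7/19 + 1/19 = 9/19
H(X|Y) = Σ_y P(y)·H(X|Y=y):
  Y=0: P(Y=0) = 3/19, P(X|Y=0) = (1/6, 2/3, 0, 1/6) → H(X|Y=0) = 1.2516292
  Y=1: P(Y=1) = 7/19, P(X|Y=1) = (1/7, 2/7, 2/7, 2/7) → H(X|Y=1) = 1.9502121
  Y=2: P(Y=2) = 9/19, P(X|Y=2) = (1/18, 1/18, 7/9, 1/9) → H(X|Y=2) = 1.0975378
H(X|Y) = (3/19)·1.2516292 + (7/19)·1.9502121 + (9/19)·1.0975378 = 1.436011 bits

I(X;Y) = H(X) - H(X|Y) = 1.794258 - 1.436011 = 0.3582 bits

Cross-check via I(X;Y) = H(X) + H(Y) - H(X,Y): computing H(Y) from the column sums and H(X,Y) from the 12 cells in the same way gives H(Y) = 1.461838 bits and H(X,Y) = 2.897849 bits, so
I(X;Y) = 1.794258 + 1.461838 - 2.897849 = 0.3582 bits ✓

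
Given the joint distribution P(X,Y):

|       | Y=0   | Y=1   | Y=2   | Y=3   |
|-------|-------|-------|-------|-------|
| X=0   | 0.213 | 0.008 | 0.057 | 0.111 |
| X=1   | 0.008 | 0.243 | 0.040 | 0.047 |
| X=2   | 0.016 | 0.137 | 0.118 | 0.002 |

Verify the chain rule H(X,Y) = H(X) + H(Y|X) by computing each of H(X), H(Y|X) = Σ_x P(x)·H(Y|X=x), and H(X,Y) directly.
H(X) = 1.5702 bits, H(Y|X) = 1.3632 bits, H(X,Y) = 2.9334 bits

Marginal of X (row sums):
  P(X=0) = 0.213 + 0.008 + 0.057 + 0.111 = 0.389
  P(X=1) = 0.008 + 0.243 + 0.040 + 0.047 = 0.338
  P(X=2) = 0.016 + 0.137 + 0.118 + 0.002 = 0.273
H(X) = -[0.389·log₂(0.389) + 0.338·log₂(0.338) + 0.273·log₂(0.273)]
  = 0.52988 + 0.52894 + 0.51134 = 1.5702 bits

H(Y|X) = Σ_x P(x)·H(Y|X=x):
  X=0: P(X=0) = 0.389, P(Y|X=0) = (213/389, 8/389, 57/389, 111/389) → H(Y|X=0) = 1.51327
  X=1: P(X=1) = 0.338, P(Y|X=1) = (4/169, 243/338, 20/169, 47/338) → H(Y|X=1) = 1.23025
  X=2: P(X=2) = 0.273, P(Y|X=2) = (16/273, 137/273, 118/273, 2/273) → H(Y|X=2) = 1.31407
H(Y|X) = 0.389·1.51327 + 0.338·1.23025 + 0.273·1.31407 = 1.3632 bits

H(X,Y) = -Σ_{x,y} P(x,y) log₂ P(x,y). Per-cell terms -P(x,y)·log₂P(x,y):
  X=0: 0.47522, 0.05573, 0.23557, 0.35202
  X=1: 0.05573, 0.49596, 0.18575, 0.20733
  X=2: 0.09545, 0.39288, 0.36381, 0.01793
Sum of the 12 terms: H(X,Y) = 2.9334 bits

Chain rule check:
  H(X) + H(Y|X) = 1.5702 + 1.3632 = 2.9334 bits
  H(X,Y) = 2.9334 bits
✓ Chain rule verified.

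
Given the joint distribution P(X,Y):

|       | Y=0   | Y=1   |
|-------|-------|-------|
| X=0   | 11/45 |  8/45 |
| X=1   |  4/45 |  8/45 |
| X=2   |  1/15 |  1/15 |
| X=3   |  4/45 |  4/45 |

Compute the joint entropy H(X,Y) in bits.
2.8349 bits

H(X,Y) = -Σ_{x,y} P(x,y) log₂ P(x,y). Per-cell terms -P(x,y)·log₂P(x,y):
  X=0: 0.49681, 0.44300
  X=1: 0.31039, 0.44300
  X=2: 0.26046, 0.26046
  X=3: 0.31039, 0.31039
Sum of the 8 terms: H(X,Y) = 2.8349 bits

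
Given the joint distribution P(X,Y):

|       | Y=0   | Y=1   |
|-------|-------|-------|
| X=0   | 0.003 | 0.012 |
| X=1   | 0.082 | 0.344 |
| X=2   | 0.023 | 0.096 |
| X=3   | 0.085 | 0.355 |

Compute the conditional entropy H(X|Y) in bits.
1.5019 bits

H(X|Y) = H(X,Y) - H(Y)

H(X,Y) = -Σ_{x,y} P(x,y) log₂ P(x,y). Per-cell terms -P(x,y)·log₂P(x,y):
  X=0: 0.02514, 0.07657
  X=1: 0.29588, 0.52959
  X=2: 0.12517, 0.32456
  X=3: 0.30229, 0.53041
Sum of the 8 terms: H(X,Y) = 2.2096 bits

Marginal of Y (column sums):
  P(Y=0) = 0.003 + 0.082 + 0.023 + 0.085 = 0.193
  P(Y=1) = 0.012 + 0.344 + 0.096 + 0.355 = 0.807
H(Y) = -[0.193·log₂(0.193) + 0.807·log₂(0.807)]
  = 0.45805 + 0.24965 = 0.7077 bits

H(X|Y) = H(X,Y) - H(Y) = 2.2096 - 0.7077 = 1.5019 bits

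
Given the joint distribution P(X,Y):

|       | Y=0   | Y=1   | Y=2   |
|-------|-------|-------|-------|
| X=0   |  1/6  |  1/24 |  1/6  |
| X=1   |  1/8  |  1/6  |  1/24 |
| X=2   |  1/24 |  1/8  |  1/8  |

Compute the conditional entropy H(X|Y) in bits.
1.4056 bits

H(X|Y) = H(X,Y) - H(Y)

H(X,Y) = -Σ_{x,y} P(x,y) log₂ P(x,y). Per-cell terms -P(x,y)·log₂P(x,y):
  X=0: 0.43083, 0.19104, 0.43083
  X=1: 0.37500, 0.43083, 0.19104
  X=2: 0.19104, 0.37500, 0.37500
Sum of the 9 terms: H(X,Y) = 2.9906 bits

Marginal of Y (column sums):
  P(Y=0) = 1/6 + 1/8 + 1/24 = 1/3
  P(Y=1) = 1/24 + 1/6 + 1/8 = 1/3
  P(Y=2) = 1/6 + 1/24 + 1/8 = 1/3
H(Y) = -[(1/3)·log₂(1/3) + (1/3)·log₂(1/3) + (1/3)·log₂(1/3)]
  = 0.52832 + 0.52832 + 0.52832 = 1.5850 bits

H(X|Y) = H(X,Y) - H(Y) = 2.9906 - 1.5850 = 1.4056 bits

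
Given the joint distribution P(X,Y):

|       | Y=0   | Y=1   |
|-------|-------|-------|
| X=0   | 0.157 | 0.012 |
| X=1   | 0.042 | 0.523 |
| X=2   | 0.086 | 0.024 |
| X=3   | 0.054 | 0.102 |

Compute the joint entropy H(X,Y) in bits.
2.1739 bits

H(X,Y) = -Σ_{x,y} P(x,y) log₂ P(x,y). Per-cell terms -P(x,y)·log₂P(x,y):
  X=0: 0.419373, 0.076570
  X=1: 0.192086, 0.489066
  X=2: 0.304399, 0.129140
  X=3: 0.227388, 0.335923
Sum of the 8 terms: H(X,Y) = 2.1739 bits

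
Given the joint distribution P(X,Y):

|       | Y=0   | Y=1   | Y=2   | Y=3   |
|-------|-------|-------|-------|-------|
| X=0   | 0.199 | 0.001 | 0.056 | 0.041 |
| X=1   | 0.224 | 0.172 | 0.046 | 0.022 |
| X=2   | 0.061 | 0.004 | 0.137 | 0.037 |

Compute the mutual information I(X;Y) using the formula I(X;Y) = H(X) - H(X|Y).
0.3144 bits

I(X;Y) = H(X) - H(X|Y)

Marginal of X (row sums):
  P(X=0) = 0.199 + 0.001 + 0.056 + 0.041 = 0.297
  P(X=1) = 0.224 + 0.172 + 0.046 + 0.022 = 0.464
  P(X=2) = 0.061 + 0.004 + 0.137 + 0.037 = 0.239
H(X) = -[0.297·log₂(0.297) + 0.464·log₂(0.464) + 0.239·log₂(0.239)]
  = 0.5202 + 0.5140 + 0.4935 = 1.5277 bits

Marginal of Y (column sums):
  P(Y=0) = 0.199 + 0.224 + 0.061 = 0.484
  P(Y=1) = 0.001 + 0.172 + 0.004 = 0.177
  P(Y=2) = 0.056 + 0.046 + 0.137 = 0.239
  P(Y=3) = 0.041 + 0.022 + 0.037 = 0.100
H(X|Y) = Σ_y P(y)·H(X|Y=y):
  Y=0: P(Y=0) = 0.484, P(X|Y=0) = (199/484, 56/121, 61/484) → H(X|Y=0) = 1.4182
  Y=1: P(Y=1) = 0.177, P(X|Y=1) = (1/177, 172/177, 4/177) → H(X|Y=1) = 0.2059
  Y=2: P(Y=2) = 0.239, P(X|Y=2) = (56/239, 46/239, 137/239) → H(X|Y=2) = 1.4083
  Y=3: P(Y=3) = 0.100, P(X|Y=3) = (41/100, 11/50, 37/100) → H(X|Y=3) = 1.5387
H(X|Y) = 0.484·1.4182 + 0.177·0.2059 + 0.239·1.4083 + 0.100·1.5387 = 1.2133 bits

I(X;Y) = H(X) - H(X|Y) = 1.5277 - 1.2133 = 0.3144 bits

Cross-check via I(X;Y) = H(X) + H(Y) - H(X,Y): computing H(Y) from the column sums and H(X,Y) from the 12 cells in the same way gives H(Y) = 1.7746 bits and H(X,Y) = 2.9879 bits, so
I(X;Y) = 1.5277 + 1.7746 - 2.9879 = 0.3144 bits ✓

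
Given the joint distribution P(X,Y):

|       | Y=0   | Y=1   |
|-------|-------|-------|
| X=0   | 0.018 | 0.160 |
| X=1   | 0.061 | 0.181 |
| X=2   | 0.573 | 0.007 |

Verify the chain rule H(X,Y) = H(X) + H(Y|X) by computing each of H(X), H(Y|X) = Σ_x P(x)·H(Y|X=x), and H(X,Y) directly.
H(X) = 1.3944 bits, H(Y|X) = 0.3359 bits, H(X,Y) = 1.7303 bits

Marginal of X (row sums):
  P(X=0) = 0.018 + 0.160 = 0.178
  P(X=1) = 0.061 + 0.181 = 0.242
  P(X=2) = 0.573 + 0.007 = 0.580
H(X) = -[0.178·log₂(0.178) + 0.242·log₂(0.242) + 0.580·log₂(0.580)]
  = 0.44323 + 0.49535 + 0.45581 = 1.3944 bits

H(Y|X) = Σ_x P(x)·H(Y|X=x):
  X=0: P(X=0) = 0.178, P(Y|X=0) = (9/89, 80/89) → H(Y|X=0) = 0.47255
  X=1: P(X=1) = 0.242, P(Y|X=1) = (61/242, 181/242) → H(Y|X=1) = 0.81454
  X=2: P(X=2) = 0.580, P(Y|X=2) = (573/580, 7/580) → H(Y|X=2) = 0.09422
H(Y|X) = 0.178·0.47255 + 0.242·0.81454 + 0.580·0.09422 = 0.3359 bits

H(X,Y) = -Σ_{x,y} P(x,y) log₂ P(x,y). Per-cell terms -P(x,y)·log₂P(x,y):
  X=0: 0.10433, 0.42302
  X=1: 0.24614, 0.44633
  X=2: 0.46034, 0.05011
Sum of the 6 terms: H(X,Y) = 1.7303 bits

Chain rule check:
  H(X) + H(Y|X) = 1.3944 + 0.3359 = 1.7303 bits
  H(X,Y) = 1.7303 bits
✓ Chain rule verified.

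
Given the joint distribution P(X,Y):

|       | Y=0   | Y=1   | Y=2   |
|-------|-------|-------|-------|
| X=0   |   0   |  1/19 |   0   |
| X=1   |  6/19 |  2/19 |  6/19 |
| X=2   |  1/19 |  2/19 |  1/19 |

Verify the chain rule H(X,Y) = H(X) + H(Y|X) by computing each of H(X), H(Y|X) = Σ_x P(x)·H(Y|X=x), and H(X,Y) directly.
H(X) = 1.0215 bits, H(Y|X) = 1.3833 bits, H(X,Y) = 2.4048 bits

Marginal of X (row sums):
  P(X=0) = 0 + 1/19 + 0 = 1/19
  P(X=1) = 6/19 + 2/19 + 6/19 = 14/19
  P(X=2) = 1/19 + 2/19 + 1/19 = 4/19
H(X) = -[(1/19)·log₂(1/19) + (14/19)·log₂(14/19) + (4/19)·log₂(4/19)]
  = 0.22358 + 0.32463 + 0.47325 = 1.0215 bits

H(Y|X) = Σ_x P(x)·H(Y|X=x):
  X=0: P(X=0) = 1/19, P(Y|X=0) = (0, 1, 0) → H(Y|X=0) = 0.00000
  X=1: P(X=1) = 14/19, P(Y|X=1) = (3/7, 1/7, 3/7) → H(Y|X=1) = 1.44882
  X=2: P(X=2) = 4/19, P(Y|X=2) = (1/4, 1/2, 1/4) → H(Y|X=2) = 1.50000
H(Y|X) = (1/19)·0.00000 + (14/19)·1.44882 + (4/19)·1.50000 = 1.3833 bits

H(X,Y) = -Σ_{x,y} P(x,y) log₂ P(x,y). Per-cell terms -P(x,y)·log₂P(x,y):
  X=0: 0.00000, 0.22358, 0.00000
  X=1: 0.52515, 0.34189, 0.52515
  X=2: 0.22358, 0.34189, 0.22358
  (cells with P = 0 contribute 0)
Sum of the 9 terms: H(X,Y) = 2.4048 bits

Chain rule check:
  H(X) + H(Y|X) = 1.0215 + 1.3833 = 2.4048 bits
  H(X,Y) = 2.4048 bits
✓ Chain rule verified.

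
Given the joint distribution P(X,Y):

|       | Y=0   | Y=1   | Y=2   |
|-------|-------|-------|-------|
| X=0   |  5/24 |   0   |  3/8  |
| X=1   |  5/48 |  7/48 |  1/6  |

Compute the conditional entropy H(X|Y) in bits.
0.7693 bits

H(X|Y) = H(X,Y) - H(Y)

H(X,Y) = -Σ_{x,y} P(x,y) log₂ P(x,y). Per-cell terms -P(x,y)·log₂P(x,y):
  X=0: 0.4715, 0.0000, 0.5306
  X=1: 0.3399, 0.4051, 0.4308
  (cells with P = 0 contribute 0)
Sum of the 6 terms: H(X,Y) = 2.1779 bits

Marginal of Y (column sums):
  P(Y=0) = 5/24 + 5/48 = 5/16
  P(Y=1) = 0 + 7/48 = 7/48
  P(Y=2) = 3/8 + 1/6 = 13/24
H(Y) = -[(5/16)·log₂(5/16) + (7/48)·log₂(7/48) + (13/24)·log₂(13/24)]
  = 0.5244 + 0.4051 + 0.4791 = 1.4086 bits

H(X|Y) = H(X,Y) - H(Y) = 2.1779 - 1.4086 = 0.7693 bits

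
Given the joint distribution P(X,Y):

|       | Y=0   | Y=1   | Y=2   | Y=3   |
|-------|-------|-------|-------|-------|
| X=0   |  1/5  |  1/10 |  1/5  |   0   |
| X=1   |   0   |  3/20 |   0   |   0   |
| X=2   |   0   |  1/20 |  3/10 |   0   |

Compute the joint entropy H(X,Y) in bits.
2.4087 bits

H(X,Y) = -Σ_{x,y} P(x,y) log₂ P(x,y). Per-cell terms -P(x,y)·log₂P(x,y):
  X=0: 0.4644, 0.3322, 0.4644, 0.0000
  X=1: 0.0000, 0.4105, 0.0000, 0.0000
  X=2: 0.0000, 0.2161, 0.5211, 0.0000
  (cells with P = 0 contribute 0)
Sum of the 12 terms: H(X,Y) = 2.4087 bits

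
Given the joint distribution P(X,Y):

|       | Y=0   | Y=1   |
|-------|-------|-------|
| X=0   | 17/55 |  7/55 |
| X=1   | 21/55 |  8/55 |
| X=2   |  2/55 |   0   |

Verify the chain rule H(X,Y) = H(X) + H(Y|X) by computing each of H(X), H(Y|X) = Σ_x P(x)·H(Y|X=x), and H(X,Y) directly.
H(X) = 1.1828 bits, H(Y|X) = 0.8281 bits, H(X,Y) = 2.0109 bits

Marginal of X (row sums):
  P(X=0) = 17/55 + 7/55 = 24/55
  P(X=1) = 21/55 + 8/55 = 29/55
  P(X=2) = 2/55 + 0 = 2/55
H(X) = -[(24/55)·log₂(24/55) + (29/55)·log₂(29/55) + (2/55)·log₂(2/55)]
  = 0.52206 + 0.48687 + 0.17387 = 1.1828 bits

H(Y|X) = Σ_x P(x)·H(Y|X=x):
  X=0: P(X=0) = 24/55, P(Y|X=0) = (17/24, 7/24) → H(Y|X=0) = 0.87086
  X=1: P(X=1) = 29/55, P(Y|X=1) = (21/29, 8/29) → H(Y|X=1) = 0.84975
  X=2: P(X=2) = 2/55, P(Y|X=2) = (1, 0) → H(Y|X=2) = 0.00000
H(Y|X) = (24/55)·0.87086 + (29/55)·0.84975 + (2/55)·0.00000 = 0.8281 bits

H(X,Y) = -Σ_{x,y} P(x,y) log₂ P(x,y). Per-cell terms -P(x,y)·log₂P(x,y):
  X=0: 0.52357, 0.37851
  X=1: 0.53036, 0.40456
  X=2: 0.17387, 0.00000
  (cells with P = 0 contribute 0)
Sum of the 6 terms: H(X,Y) = 2.0109 bits

Chain rule check:
  H(X) + H(Y|X) = 1.1828 + 0.8281 = 2.0109 bits
  H(X,Y) = 2.0109 bits
✓ Chain rule verified.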